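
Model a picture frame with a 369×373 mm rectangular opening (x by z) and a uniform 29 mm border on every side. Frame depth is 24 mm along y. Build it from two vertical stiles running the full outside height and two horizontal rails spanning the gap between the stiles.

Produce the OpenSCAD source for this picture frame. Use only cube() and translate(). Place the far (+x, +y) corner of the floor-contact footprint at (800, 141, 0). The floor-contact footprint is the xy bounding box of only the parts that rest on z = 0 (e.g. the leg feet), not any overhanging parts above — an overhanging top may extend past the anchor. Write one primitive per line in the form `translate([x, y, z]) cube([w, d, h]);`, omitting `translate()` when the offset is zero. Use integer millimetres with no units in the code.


translate([373, 117, 0]) cube([29, 24, 431]);
translate([771, 117, 0]) cube([29, 24, 431]);
translate([402, 117, 0]) cube([369, 24, 29]);
translate([402, 117, 402]) cube([369, 24, 29]);


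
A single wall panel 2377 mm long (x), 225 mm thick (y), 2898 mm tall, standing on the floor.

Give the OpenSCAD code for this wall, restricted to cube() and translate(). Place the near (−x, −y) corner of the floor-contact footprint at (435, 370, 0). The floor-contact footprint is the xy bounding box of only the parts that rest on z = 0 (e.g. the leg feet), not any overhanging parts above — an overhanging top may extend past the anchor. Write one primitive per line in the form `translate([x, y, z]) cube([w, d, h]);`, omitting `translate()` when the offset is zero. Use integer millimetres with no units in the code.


translate([435, 370, 0]) cube([2377, 225, 2898]);


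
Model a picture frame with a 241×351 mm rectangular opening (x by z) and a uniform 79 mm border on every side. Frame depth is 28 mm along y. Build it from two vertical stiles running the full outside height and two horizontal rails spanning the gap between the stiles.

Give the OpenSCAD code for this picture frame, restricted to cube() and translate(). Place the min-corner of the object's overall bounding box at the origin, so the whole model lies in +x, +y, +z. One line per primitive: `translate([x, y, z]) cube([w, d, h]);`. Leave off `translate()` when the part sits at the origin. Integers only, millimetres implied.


cube([79, 28, 509]);
translate([320, 0, 0]) cube([79, 28, 509]);
translate([79, 0, 0]) cube([241, 28, 79]);
translate([79, 0, 430]) cube([241, 28, 79]);


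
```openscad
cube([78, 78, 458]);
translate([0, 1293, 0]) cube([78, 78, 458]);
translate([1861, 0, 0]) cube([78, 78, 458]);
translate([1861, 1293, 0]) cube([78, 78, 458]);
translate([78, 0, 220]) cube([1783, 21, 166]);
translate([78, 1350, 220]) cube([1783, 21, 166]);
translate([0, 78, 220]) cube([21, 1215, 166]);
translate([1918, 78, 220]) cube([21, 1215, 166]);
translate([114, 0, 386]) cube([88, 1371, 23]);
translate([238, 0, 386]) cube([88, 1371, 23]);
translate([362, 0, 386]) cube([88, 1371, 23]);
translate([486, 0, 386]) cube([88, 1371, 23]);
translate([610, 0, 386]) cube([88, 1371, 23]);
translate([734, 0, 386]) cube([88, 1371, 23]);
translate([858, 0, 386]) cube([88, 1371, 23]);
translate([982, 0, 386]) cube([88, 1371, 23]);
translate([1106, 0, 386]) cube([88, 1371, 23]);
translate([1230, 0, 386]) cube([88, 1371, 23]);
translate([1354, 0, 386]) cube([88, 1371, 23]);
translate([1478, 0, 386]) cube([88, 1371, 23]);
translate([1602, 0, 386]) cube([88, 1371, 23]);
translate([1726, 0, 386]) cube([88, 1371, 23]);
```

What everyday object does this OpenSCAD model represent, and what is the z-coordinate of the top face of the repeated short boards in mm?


A bed frame. The slat-top height is 409 mm.

Four posts, four rails, and a row of slats — a bed frame. Slats sit on the rails at z = 220 + 166 = 386; with slat thickness 23, the top is 409 mm.


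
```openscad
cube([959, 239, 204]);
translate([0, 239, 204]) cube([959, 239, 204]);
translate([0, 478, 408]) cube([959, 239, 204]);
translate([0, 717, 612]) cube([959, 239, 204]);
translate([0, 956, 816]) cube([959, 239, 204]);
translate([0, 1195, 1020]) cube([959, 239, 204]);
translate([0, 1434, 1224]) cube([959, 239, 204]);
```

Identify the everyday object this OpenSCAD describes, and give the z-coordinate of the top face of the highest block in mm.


A staircase. The total rise is 1428 mm.

7 identical blocks, each offset up and back from the previous — a staircase. Each step is 204 mm tall and there are 7 of them, so the total rise is 7 × 204 = 1428 mm.


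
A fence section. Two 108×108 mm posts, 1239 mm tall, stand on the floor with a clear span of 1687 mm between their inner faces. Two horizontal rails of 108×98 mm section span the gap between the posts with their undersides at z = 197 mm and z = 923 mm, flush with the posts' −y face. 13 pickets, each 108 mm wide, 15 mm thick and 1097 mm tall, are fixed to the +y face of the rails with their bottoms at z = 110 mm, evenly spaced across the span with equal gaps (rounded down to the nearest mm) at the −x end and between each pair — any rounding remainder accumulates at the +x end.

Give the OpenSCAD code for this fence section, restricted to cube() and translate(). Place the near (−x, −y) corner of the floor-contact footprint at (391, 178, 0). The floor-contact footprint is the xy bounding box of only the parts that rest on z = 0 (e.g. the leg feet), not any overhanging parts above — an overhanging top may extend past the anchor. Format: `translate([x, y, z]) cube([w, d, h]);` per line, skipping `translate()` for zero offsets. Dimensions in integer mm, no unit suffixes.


translate([391, 178, 0]) cube([108, 108, 1239]);
translate([2186, 178, 0]) cube([108, 108, 1239]);
translate([499, 178, 197]) cube([1687, 108, 98]);
translate([499, 178, 923]) cube([1687, 108, 98]);
translate([519, 286, 110]) cube([108, 15, 1097]);
translate([647, 286, 110]) cube([108, 15, 1097]);
translate([775, 286, 110]) cube([108, 15, 1097]);
translate([903, 286, 110]) cube([108, 15, 1097]);
translate([1031, 286, 110]) cube([108, 15, 1097]);
translate([1159, 286, 110]) cube([108, 15, 1097]);
translate([1287, 286, 110]) cube([108, 15, 1097]);
translate([1415, 286, 110]) cube([108, 15, 1097]);
translate([1543, 286, 110]) cube([108, 15, 1097]);
translate([1671, 286, 110]) cube([108, 15, 1097]);
translate([1799, 286, 110]) cube([108, 15, 1097]);
translate([1927, 286, 110]) cube([108, 15, 1097]);
translate([2055, 286, 110]) cube([108, 15, 1097]);


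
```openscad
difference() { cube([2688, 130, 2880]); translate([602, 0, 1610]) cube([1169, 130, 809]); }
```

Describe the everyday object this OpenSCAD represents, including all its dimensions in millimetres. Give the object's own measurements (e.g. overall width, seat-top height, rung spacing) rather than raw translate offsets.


A wall 2688 mm long (x), 130 mm thick (y), 2880 mm tall, with a rectangular window opening cut through it. The opening is 1169 mm wide and 809 mm tall; its sill is at z = 1610 mm and its near (−x) edge is 602 mm from the wall's −x end. The opening passes through the full wall thickness.


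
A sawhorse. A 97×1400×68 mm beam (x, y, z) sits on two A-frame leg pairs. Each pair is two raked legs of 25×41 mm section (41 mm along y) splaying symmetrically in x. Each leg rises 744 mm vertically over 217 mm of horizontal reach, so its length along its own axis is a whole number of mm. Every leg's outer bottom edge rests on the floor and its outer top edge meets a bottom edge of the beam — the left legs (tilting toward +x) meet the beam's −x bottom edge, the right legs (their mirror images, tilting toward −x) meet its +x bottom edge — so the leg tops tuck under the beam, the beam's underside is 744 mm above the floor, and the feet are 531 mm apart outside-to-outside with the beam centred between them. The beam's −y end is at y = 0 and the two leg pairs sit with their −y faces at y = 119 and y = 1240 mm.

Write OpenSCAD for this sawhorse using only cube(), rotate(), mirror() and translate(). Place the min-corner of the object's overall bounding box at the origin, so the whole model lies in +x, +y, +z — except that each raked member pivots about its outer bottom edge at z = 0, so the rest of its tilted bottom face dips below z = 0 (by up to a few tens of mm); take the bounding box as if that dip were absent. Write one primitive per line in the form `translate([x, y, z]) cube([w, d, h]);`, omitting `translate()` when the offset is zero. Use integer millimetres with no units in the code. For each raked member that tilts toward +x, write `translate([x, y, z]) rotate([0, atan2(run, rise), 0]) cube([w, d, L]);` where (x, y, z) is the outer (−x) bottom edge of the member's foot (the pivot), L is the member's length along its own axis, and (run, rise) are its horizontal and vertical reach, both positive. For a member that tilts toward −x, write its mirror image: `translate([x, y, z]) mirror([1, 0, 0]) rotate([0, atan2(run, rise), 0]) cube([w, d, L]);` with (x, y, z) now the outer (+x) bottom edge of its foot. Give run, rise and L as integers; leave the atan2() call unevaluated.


translate([217, 0, 744]) cube([97, 1400, 68]);
translate([0, 119, 0]) rotate([0, atan2(217, 744), 0]) cube([25, 41, 775]);
translate([531, 119, 0]) mirror([1, 0, 0]) rotate([0, atan2(217, 744), 0]) cube([25, 41, 775]);
translate([0, 1240, 0]) rotate([0, atan2(217, 744), 0]) cube([25, 41, 775]);
translate([531, 1240, 0]) mirror([1, 0, 0]) rotate([0, atan2(217, 744), 0]) cube([25, 41, 775]);


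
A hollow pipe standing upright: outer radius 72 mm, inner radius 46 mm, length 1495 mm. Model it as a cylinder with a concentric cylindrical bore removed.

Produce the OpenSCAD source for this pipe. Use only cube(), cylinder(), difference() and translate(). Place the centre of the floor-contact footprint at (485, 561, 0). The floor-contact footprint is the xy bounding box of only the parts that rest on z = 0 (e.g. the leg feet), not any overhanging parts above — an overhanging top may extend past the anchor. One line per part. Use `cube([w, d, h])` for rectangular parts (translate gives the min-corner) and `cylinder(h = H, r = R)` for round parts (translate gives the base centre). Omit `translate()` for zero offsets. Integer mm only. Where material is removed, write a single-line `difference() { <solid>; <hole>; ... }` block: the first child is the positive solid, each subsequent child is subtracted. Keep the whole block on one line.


difference() { translate([485, 561, 0]) cylinder(h = 1495, r = 72); translate([485, 561, 0]) cylinder(h = 1495, r = 46); }


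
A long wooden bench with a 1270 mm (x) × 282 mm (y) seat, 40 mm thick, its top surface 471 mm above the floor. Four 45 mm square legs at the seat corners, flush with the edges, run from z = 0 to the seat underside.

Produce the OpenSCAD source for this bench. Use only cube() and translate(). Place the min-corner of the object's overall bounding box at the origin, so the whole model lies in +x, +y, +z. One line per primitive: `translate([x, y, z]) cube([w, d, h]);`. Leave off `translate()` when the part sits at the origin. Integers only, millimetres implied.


translate([0, 0, 431]) cube([1270, 282, 40]);
cube([45, 45, 431]);
translate([0, 237, 0]) cube([45, 45, 431]);
translate([1225, 0, 0]) cube([45, 45, 431]);
translate([1225, 237, 0]) cube([45, 45, 431]);


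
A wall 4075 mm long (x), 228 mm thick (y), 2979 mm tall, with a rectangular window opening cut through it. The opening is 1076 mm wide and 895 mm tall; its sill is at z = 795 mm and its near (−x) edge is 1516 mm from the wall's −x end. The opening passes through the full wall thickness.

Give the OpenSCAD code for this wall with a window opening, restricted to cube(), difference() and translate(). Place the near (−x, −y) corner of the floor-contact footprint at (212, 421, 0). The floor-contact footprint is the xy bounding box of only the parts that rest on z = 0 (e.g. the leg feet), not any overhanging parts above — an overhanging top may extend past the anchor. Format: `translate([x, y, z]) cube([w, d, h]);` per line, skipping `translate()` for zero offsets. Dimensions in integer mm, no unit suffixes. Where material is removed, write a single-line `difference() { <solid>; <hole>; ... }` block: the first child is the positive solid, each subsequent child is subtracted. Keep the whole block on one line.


difference() { translate([212, 421, 0]) cube([4075, 228, 2979]); translate([1728, 421, 795]) cube([1076, 228, 895]); }


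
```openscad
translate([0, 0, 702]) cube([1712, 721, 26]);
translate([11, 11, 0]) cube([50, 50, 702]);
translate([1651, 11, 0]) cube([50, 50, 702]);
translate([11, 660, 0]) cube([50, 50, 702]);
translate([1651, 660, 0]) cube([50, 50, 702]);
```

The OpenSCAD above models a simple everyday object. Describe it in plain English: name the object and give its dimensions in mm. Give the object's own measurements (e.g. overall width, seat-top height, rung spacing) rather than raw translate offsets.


A table: top 1712 mm (x) × 721 mm (y), 26 mm thick, upper face at z = 728 mm, on four 50×50 mm square legs, each inset 11 mm from the nearest pair of top edges from z = 0 to the bottom of the top.


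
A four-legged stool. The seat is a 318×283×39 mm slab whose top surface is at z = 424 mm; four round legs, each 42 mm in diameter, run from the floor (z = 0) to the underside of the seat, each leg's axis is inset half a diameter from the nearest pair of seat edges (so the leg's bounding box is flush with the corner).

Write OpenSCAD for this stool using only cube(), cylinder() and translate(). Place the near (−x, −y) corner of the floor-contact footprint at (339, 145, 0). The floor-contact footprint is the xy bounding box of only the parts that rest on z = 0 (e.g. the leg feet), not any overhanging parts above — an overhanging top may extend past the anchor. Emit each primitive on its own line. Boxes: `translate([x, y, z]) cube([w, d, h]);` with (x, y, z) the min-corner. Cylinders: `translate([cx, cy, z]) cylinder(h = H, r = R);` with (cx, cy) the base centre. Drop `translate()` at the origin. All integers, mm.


translate([339, 145, 385]) cube([318, 283, 39]);
translate([360, 166, 0]) cylinder(h = 385, r = 21);
translate([636, 166, 0]) cylinder(h = 385, r = 21);
translate([360, 407, 0]) cylinder(h = 385, r = 21);
translate([636, 407, 0]) cylinder(h = 385, r = 21);


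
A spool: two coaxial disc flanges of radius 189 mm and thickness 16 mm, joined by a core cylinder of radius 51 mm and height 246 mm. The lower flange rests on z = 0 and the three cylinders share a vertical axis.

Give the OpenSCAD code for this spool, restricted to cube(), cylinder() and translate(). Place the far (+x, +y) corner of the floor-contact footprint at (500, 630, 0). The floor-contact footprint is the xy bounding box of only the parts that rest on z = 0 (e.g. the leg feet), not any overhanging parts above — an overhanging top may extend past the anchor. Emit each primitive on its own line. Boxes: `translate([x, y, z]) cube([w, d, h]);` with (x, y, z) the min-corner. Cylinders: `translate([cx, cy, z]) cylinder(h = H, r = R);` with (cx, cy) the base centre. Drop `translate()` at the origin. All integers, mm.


translate([311, 441, 0]) cylinder(h = 16, r = 189);
translate([311, 441, 16]) cylinder(h = 246, r = 51);
translate([311, 441, 262]) cylinder(h = 16, r = 189);


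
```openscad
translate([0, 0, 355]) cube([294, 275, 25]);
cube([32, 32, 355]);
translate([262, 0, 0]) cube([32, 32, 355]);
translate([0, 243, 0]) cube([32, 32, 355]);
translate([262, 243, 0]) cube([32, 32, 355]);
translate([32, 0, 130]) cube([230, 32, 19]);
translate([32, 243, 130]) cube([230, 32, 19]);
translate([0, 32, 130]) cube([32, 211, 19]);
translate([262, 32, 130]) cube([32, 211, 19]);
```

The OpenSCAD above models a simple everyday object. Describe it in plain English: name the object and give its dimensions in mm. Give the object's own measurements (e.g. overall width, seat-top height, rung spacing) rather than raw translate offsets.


A simple wooden stool: a rectangular seat 294 mm (x) by 275 mm (y), 25 mm thick, top face at z = 380 mm, on four square legs, each 32×32 mm in cross-section. The legs rest on z = 0, each flush with a corner of the seat. Four stretchers, 32 mm wide and 19 mm tall, connect adjacent legs with their undersides at z = 130 mm, each running between the inner faces of the legs it joins and aligned with the legs' outer faces on the other axis.


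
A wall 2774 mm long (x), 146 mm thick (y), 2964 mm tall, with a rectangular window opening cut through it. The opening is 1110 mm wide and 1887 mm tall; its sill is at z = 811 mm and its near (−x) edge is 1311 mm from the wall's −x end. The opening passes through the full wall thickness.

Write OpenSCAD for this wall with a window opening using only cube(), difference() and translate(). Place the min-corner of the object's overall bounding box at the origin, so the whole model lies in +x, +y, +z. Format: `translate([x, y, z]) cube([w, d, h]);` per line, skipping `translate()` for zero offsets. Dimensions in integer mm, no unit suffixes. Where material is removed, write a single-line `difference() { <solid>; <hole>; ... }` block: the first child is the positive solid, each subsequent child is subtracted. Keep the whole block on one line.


difference() { cube([2774, 146, 2964]); translate([1311, 0, 811]) cube([1110, 146, 1887]); }


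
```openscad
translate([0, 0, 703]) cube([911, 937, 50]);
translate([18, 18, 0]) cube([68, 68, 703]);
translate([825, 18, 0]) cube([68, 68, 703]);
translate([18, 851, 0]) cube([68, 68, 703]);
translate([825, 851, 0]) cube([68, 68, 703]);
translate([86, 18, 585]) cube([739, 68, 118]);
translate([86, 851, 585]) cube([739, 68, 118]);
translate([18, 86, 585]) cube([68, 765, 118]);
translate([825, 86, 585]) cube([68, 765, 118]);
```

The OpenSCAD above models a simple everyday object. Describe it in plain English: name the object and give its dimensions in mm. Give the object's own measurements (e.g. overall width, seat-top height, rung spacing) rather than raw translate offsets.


A table: top 911 mm (x) × 937 mm (y), 50 mm thick, upper face at z = 753 mm, on four 68×68 mm square legs, each inset 18 mm from the nearest pair of top edges from z = 0 to the bottom of the top. Four apron rails, 68 mm thick and 118 mm tall, run between adjacent legs with their top edges flush with the underside of the top and their outer faces flush with the legs' outer faces.


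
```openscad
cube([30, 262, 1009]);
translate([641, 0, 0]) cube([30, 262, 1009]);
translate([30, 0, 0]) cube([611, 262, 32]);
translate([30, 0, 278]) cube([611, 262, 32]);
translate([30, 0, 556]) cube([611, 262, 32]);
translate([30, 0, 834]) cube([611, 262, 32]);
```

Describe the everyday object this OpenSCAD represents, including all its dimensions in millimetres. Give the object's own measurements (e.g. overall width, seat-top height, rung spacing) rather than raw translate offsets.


An open bookshelf. Two side panels, each 30 mm thick, 262 mm deep and 1009 mm tall, stand 671 mm apart (outside-to-outside). Between them sit 4 shelves, each 32 mm thick and 262 mm deep, spanning the full gap between the sides. The bottom shelf rests on the floor (its underside at z = 0) and the clear gap between one shelf's top and the next shelf's underside is 246 mm.


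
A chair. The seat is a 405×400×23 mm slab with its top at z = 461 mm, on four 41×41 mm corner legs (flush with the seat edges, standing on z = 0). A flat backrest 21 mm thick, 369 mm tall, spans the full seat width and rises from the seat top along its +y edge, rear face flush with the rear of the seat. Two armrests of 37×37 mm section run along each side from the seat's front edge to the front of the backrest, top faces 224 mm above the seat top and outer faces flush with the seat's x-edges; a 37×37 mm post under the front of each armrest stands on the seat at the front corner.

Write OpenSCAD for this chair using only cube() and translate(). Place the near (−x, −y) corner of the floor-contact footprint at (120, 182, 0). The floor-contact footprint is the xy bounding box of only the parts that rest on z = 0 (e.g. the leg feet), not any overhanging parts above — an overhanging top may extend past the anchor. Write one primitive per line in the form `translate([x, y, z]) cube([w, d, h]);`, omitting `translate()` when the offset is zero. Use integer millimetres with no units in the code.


// leg_h = 461 - 23 = 438
// arm post h = 224 - 37 = 187
translate([120, 182, 438]) cube([405, 400, 23]);
translate([120, 182, 0]) cube([41, 41, 438]);
translate([484, 182, 0]) cube([41, 41, 438]);
translate([120, 541, 0]) cube([41, 41, 438]);
translate([484, 541, 0]) cube([41, 41, 438]);
translate([120, 561, 461]) cube([405, 21, 369]);
translate([120, 182, 648]) cube([37, 379, 37]);
translate([488, 182, 648]) cube([37, 379, 37]);
translate([120, 182, 461]) cube([37, 37, 187]);
translate([488, 182, 461]) cube([37, 37, 187]);


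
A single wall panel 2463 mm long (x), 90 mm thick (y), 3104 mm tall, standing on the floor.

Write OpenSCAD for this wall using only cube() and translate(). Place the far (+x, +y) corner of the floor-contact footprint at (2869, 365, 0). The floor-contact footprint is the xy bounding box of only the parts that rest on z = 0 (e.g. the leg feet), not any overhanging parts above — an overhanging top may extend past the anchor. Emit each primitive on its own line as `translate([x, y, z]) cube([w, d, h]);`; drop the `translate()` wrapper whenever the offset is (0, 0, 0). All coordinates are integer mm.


translate([406, 275, 0]) cube([2463, 90, 3104]);


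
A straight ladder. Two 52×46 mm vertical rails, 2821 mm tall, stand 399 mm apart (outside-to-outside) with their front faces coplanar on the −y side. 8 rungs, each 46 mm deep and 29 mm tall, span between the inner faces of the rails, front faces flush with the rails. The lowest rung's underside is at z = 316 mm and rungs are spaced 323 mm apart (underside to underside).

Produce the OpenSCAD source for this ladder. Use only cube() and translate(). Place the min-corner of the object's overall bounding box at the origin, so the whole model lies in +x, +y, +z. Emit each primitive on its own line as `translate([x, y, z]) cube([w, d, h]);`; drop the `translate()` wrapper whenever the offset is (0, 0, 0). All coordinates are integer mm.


cube([52, 46, 2821]);
translate([347, 0, 0]) cube([52, 46, 2821]);
translate([52, 0, 316]) cube([295, 46, 29]);
translate([52, 0, 639]) cube([295, 46, 29]);
translate([52, 0, 962]) cube([295, 46, 29]);
translate([52, 0, 1285]) cube([295, 46, 29]);
translate([52, 0, 1608]) cube([295, 46, 29]);
translate([52, 0, 1931]) cube([295, 46, 29]);
translate([52, 0, 2254]) cube([295, 46, 29]);
translate([52, 0, 2577]) cube([295, 46, 29]);


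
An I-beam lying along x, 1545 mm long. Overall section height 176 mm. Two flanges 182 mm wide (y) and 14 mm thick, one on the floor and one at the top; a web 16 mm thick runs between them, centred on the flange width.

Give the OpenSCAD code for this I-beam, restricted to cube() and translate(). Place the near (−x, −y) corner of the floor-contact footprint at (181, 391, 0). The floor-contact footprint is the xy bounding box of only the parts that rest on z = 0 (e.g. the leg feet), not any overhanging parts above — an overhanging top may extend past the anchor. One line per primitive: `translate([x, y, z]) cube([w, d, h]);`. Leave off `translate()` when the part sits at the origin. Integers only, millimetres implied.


translate([181, 391, 0]) cube([1545, 182, 14]);
translate([181, 474, 14]) cube([1545, 16, 148]);
translate([181, 391, 162]) cube([1545, 182, 14]);


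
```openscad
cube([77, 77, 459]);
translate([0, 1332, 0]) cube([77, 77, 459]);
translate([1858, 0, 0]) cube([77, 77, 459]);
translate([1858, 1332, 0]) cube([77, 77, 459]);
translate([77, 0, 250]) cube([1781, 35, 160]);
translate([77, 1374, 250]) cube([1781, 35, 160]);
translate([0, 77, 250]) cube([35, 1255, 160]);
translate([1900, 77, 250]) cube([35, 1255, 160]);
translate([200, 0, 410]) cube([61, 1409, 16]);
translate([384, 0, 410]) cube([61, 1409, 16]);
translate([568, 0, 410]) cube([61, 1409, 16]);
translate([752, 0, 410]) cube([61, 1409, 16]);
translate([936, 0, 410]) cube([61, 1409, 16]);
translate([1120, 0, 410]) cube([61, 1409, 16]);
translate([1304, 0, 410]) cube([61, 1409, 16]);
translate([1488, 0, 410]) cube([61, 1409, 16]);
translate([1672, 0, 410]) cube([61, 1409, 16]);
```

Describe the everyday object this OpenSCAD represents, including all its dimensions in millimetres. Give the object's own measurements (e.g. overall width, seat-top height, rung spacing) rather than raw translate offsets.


A bed frame 1935 mm long (x) by 1409 mm wide (y). Four 77×77 mm corner posts, 459 mm tall, at the corners of the footprint. Four rails of 35 mm thickness and 160 mm height run between adjacent posts with their undersides at z = 250 mm, their outer faces flush with the outside of the frame (the two x-running rails run between the posts' inner faces; the two y-running rails run between the posts' inner faces). 9 slats, each 61 mm wide (x) and 16 mm thick, lie across the top of the two x-running rails, running the full 1409 mm width of the frame in y; along x they sit between the end posts with a 123 mm gap after the −x posts and between neighbouring slats, leaving 125 mm before the +x posts.


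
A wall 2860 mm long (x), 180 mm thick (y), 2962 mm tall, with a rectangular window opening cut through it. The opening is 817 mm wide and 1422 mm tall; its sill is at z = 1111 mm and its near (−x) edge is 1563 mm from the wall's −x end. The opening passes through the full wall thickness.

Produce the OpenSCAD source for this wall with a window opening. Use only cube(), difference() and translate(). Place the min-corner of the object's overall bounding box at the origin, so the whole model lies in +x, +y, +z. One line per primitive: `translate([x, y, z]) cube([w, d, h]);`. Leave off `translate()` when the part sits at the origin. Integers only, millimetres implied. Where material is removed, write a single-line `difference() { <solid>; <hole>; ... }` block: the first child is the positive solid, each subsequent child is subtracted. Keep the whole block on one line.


difference() { cube([2860, 180, 2962]); translate([1563, 0, 1111]) cube([817, 180, 1422]); }


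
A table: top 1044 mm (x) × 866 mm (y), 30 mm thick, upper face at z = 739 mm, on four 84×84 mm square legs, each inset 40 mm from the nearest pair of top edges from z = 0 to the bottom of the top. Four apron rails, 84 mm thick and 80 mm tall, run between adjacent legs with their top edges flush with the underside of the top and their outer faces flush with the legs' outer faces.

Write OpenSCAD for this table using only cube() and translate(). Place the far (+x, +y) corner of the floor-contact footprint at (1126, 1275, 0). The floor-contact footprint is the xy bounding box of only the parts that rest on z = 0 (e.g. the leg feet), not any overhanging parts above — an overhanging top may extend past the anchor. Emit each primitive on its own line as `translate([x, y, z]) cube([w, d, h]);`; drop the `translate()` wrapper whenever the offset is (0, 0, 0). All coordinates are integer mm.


translate([122, 449, 709]) cube([1044, 866, 30]);
translate([162, 489, 0]) cube([84, 84, 709]);
translate([1042, 489, 0]) cube([84, 84, 709]);
translate([162, 1191, 0]) cube([84, 84, 709]);
translate([1042, 1191, 0]) cube([84, 84, 709]);
translate([246, 489, 629]) cube([796, 84, 80]);
translate([246, 1191, 629]) cube([796, 84, 80]);
translate([162, 573, 629]) cube([84, 618, 80]);
translate([1042, 573, 629]) cube([84, 618, 80]);


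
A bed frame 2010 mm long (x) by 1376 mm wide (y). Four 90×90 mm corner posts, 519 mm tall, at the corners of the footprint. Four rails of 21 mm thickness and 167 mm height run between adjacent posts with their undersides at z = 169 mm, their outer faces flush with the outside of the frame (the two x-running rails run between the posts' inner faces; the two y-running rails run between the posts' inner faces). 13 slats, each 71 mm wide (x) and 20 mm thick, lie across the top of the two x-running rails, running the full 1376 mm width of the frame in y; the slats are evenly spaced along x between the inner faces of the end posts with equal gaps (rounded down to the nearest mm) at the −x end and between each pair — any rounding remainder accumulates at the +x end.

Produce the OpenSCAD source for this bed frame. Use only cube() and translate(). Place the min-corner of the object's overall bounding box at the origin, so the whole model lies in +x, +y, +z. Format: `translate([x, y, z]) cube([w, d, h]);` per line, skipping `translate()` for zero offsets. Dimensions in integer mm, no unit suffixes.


cube([90, 90, 519]);
translate([0, 1286, 0]) cube([90, 90, 519]);
translate([1920, 0, 0]) cube([90, 90, 519]);
translate([1920, 1286, 0]) cube([90, 90, 519]);
translate([90, 0, 169]) cube([1830, 21, 167]);
translate([90, 1355, 169]) cube([1830, 21, 167]);
translate([0, 90, 169]) cube([21, 1196, 167]);
translate([1989, 90, 169]) cube([21, 1196, 167]);
translate([154, 0, 336]) cube([71, 1376, 20]);
translate([289, 0, 336]) cube([71, 1376, 20]);
translate([424, 0, 336]) cube([71, 1376, 20]);
translate([559, 0, 336]) cube([71, 1376, 20]);
translate([694, 0, 336]) cube([71, 1376, 20]);
translate([829, 0, 336]) cube([71, 1376, 20]);
translate([964, 0, 336]) cube([71, 1376, 20]);
translate([1099, 0, 336]) cube([71, 1376, 20]);
translate([1234, 0, 336]) cube([71, 1376, 20]);
translate([1369, 0, 336]) cube([71, 1376, 20]);
translate([1504, 0, 336]) cube([71, 1376, 20]);
translate([1639, 0, 336]) cube([71, 1376, 20]);
translate([1774, 0, 336]) cube([71, 1376, 20]);


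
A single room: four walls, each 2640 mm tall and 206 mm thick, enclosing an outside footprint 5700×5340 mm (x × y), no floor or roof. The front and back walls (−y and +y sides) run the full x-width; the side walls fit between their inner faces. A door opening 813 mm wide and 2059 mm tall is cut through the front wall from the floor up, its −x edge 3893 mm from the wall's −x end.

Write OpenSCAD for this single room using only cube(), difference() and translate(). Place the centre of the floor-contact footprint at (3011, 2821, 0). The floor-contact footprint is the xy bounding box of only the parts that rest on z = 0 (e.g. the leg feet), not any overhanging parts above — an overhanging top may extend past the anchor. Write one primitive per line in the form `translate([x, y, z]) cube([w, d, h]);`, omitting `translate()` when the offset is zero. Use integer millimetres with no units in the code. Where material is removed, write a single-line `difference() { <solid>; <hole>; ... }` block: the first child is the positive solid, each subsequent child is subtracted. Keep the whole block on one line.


difference() { translate([161, 151, 0]) cube([5700, 206, 2640]); translate([4054, 151, 0]) cube([813, 206, 2059]); }
translate([161, 5285, 0]) cube([5700, 206, 2640]);
translate([161, 357, 0]) cube([206, 4928, 2640]);
translate([5655, 357, 0]) cube([206, 4928, 2640]);


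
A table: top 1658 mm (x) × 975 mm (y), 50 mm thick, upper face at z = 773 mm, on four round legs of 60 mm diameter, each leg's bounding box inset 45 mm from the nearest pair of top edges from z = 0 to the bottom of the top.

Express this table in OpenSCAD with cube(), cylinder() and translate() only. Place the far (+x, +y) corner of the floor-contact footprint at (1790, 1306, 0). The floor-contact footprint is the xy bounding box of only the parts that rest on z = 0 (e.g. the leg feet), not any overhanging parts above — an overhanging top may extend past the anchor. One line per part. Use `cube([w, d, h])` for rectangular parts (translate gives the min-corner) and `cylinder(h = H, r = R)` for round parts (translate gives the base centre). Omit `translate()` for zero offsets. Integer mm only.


// leg_h = 773 - 50 = 723
translate([177, 376, 723]) cube([1658, 975, 50]);
translate([252, 451, 0]) cylinder(h = 723, r = 30);
translate([1760, 451, 0]) cylinder(h = 723, r = 30);
translate([252, 1276, 0]) cylinder(h = 723, r = 30);
translate([1760, 1276, 0]) cylinder(h = 723, r = 30);


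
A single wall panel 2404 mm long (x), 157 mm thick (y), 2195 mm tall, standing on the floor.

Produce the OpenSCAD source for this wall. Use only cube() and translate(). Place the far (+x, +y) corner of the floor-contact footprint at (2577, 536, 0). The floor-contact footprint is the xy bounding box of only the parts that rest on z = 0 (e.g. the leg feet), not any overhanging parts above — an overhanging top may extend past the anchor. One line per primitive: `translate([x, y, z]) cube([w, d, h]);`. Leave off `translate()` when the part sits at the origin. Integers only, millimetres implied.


translate([173, 379, 0]) cube([2404, 157, 2195]);


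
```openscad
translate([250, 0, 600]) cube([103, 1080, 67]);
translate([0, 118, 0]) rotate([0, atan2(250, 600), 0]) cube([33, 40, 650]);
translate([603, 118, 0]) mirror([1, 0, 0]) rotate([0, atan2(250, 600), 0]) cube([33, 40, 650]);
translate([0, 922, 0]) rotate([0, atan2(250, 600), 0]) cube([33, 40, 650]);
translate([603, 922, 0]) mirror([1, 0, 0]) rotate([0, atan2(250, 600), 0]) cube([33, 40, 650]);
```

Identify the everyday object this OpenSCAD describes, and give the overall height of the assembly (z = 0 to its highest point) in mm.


A sawhorse. The overall height is 667 mm.

A beam across two mirrored pairs of raked legs — a sawhorse. The beam's underside is at z = 600 (matching the legs' vertical rise in atan2(250, 600)) and the beam is 67 mm tall, so its top is at 600 + 67 = 667 mm. The raked legs top out at the beam's underside, so that is the highest point.


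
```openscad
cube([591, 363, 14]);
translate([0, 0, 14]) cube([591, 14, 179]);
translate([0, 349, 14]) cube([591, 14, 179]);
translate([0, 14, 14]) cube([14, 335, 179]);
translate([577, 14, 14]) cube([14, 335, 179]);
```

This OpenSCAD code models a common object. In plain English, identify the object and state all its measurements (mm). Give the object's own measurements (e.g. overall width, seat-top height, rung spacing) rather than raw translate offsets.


An open-topped rectangular box: outside dimensions 591×363×193 mm, with a uniform wall and base thickness of 14 mm. The base is a full 591×363 slab on the floor; four walls sit on top of the base. The front and back walls (the −y and +y sides) span the full width; the two side walls fit between them.


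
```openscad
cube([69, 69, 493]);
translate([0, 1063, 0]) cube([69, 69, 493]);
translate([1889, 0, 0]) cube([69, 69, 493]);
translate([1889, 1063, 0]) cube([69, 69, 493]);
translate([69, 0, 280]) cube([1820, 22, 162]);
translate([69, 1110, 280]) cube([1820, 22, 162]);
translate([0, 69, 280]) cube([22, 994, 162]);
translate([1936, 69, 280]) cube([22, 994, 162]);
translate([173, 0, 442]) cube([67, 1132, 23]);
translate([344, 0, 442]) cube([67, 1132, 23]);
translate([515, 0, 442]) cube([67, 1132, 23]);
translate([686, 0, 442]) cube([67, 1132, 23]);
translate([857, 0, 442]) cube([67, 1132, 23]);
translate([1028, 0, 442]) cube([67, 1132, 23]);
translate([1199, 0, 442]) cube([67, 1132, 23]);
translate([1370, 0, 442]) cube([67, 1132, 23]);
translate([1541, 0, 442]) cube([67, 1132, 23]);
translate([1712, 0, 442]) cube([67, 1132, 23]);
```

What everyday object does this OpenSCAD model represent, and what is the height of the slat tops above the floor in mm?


A bed frame. The slat-top height is 465 mm.

Four posts, four rails, and a row of slats — a bed frame. Slats sit on the rails at z = 280 + 162 = 442; with slat thickness 23, the top is 465 mm.


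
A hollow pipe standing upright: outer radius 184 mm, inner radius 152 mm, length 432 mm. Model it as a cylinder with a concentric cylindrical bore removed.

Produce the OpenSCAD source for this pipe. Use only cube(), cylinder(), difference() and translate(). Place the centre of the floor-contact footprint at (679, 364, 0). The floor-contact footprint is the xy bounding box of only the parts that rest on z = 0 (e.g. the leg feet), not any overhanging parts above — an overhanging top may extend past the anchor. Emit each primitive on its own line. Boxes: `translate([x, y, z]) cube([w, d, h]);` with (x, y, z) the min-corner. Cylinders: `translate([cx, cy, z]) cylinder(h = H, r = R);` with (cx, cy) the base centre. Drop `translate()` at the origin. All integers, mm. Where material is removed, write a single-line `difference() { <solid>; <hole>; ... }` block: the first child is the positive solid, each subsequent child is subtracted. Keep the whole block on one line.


difference() { translate([679, 364, 0]) cylinder(h = 432, r = 184); translate([679, 364, 0]) cylinder(h = 432, r = 152); }


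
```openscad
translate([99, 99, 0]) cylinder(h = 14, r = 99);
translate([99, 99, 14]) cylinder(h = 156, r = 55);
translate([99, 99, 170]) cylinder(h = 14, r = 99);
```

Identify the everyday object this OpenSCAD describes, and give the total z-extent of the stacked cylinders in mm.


A spool. The overall height is 184 mm.

Three coaxial cylinders, large–small–large — a spool. Two 14 mm flanges and a 156 mm core give 14 + 156 + 14 = 184 mm.


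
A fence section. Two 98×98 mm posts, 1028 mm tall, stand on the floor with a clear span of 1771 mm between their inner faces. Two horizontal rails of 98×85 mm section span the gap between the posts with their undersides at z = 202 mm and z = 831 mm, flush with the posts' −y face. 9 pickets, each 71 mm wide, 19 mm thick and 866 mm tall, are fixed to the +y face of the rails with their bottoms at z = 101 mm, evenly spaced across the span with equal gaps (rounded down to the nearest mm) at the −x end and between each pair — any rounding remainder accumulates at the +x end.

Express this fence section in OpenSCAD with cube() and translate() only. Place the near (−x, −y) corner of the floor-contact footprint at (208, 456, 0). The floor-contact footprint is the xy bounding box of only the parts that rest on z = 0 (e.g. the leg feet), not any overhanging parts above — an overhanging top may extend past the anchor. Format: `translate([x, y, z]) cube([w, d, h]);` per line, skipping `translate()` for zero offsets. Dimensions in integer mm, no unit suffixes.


translate([208, 456, 0]) cube([98, 98, 1028]);
translate([2077, 456, 0]) cube([98, 98, 1028]);
translate([306, 456, 202]) cube([1771, 98, 85]);
translate([306, 456, 831]) cube([1771, 98, 85]);
translate([419, 554, 101]) cube([71, 19, 866]);
translate([603, 554, 101]) cube([71, 19, 866]);
translate([787, 554, 101]) cube([71, 19, 866]);
translate([971, 554, 101]) cube([71, 19, 866]);
translate([1155, 554, 101]) cube([71, 19, 866]);
translate([1339, 554, 101]) cube([71, 19, 866]);
translate([1523, 554, 101]) cube([71, 19, 866]);
translate([1707, 554, 101]) cube([71, 19, 866]);
translate([1891, 554, 101]) cube([71, 19, 866]);


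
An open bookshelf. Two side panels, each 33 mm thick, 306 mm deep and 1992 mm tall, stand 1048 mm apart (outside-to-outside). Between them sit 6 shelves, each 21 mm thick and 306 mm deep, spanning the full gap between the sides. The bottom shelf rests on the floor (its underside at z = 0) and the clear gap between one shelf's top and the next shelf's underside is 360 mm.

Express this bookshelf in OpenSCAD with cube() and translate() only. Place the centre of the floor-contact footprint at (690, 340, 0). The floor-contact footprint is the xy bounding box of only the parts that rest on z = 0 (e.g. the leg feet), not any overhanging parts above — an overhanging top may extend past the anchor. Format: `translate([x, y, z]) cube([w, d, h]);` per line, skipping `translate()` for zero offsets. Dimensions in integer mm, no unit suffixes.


translate([166, 187, 0]) cube([33, 306, 1992]);
translate([1181, 187, 0]) cube([33, 306, 1992]);
translate([199, 187, 0]) cube([982, 306, 21]);
translate([199, 187, 381]) cube([982, 306, 21]);
translate([199, 187, 762]) cube([982, 306, 21]);
translate([199, 187, 1143]) cube([982, 306, 21]);
translate([199, 187, 1524]) cube([982, 306, 21]);
translate([199, 187, 1905]) cube([982, 306, 21]);


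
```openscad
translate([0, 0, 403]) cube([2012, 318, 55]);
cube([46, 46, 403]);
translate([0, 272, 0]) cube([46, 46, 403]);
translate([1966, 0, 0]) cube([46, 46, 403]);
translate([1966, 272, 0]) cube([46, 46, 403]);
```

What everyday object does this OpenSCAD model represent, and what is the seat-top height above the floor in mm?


A bench. The seat-top height is 458 mm.

A long slab on four corner posts — a bench. The slab sits at z = 403 with thickness 55, so the top is 403 + 55 = 458 mm.
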